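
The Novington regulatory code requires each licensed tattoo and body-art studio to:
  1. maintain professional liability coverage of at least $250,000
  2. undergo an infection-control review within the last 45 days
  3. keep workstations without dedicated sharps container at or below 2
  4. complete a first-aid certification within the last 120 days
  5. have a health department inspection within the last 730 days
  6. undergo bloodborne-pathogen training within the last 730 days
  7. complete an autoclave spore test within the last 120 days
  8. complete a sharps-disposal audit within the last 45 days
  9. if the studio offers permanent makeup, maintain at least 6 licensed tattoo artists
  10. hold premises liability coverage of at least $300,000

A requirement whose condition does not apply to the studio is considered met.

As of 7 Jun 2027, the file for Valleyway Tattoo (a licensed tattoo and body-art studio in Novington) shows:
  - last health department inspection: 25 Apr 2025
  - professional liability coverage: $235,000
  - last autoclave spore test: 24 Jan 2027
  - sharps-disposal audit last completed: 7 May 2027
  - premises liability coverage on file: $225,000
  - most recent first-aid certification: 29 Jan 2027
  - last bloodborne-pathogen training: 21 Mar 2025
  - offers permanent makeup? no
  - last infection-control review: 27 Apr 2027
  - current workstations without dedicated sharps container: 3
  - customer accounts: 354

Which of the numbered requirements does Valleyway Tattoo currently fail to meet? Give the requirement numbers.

1. professional liability coverage $235,000 < $250,000 → not met
2. infection-control review 41 days ago vs limit 45 → met
3. workstations without dedicated sharps container 3 > 2 → not met
4. first-aid certification 129 days ago vs limit 120 → not met
5. health department inspection 773 days ago vs limit 730 → not met
6. bloodborne-pathogen training 808 days ago vs limit 730 → not met
7. autoclave spore test 134 days ago vs limit 120 → not met
8. sharps-disposal audit 31 days ago vs limit 45 → met
9. condition 'offers permanent makeup' does not hold → requirement n/a → met
10. premises liability coverage $225,000 < $300,000 → not met
Not met: 1, 3, 4, 5, 6, 7, 10

1, 3, 4, 5, 6, 7, 10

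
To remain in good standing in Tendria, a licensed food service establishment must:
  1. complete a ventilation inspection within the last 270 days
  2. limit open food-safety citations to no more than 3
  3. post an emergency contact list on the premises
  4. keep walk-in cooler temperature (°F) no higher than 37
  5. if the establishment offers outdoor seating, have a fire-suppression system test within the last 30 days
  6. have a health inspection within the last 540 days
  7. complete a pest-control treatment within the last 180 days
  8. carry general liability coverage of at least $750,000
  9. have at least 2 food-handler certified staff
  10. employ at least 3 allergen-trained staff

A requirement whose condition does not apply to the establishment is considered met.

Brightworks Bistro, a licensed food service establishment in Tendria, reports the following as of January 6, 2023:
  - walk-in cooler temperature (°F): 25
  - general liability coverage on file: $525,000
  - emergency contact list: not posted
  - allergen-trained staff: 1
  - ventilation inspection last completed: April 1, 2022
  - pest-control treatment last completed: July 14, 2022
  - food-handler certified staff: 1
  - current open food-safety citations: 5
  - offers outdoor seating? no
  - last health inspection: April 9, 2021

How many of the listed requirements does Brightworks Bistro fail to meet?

7

1. ventilation inspection 280 days ago vs limit 270 → not met
2. open food-safety citations 5 > 3 → not met
3. emergency contact list absent → not met
4. walk-in cooler temperature (°F) 25 ≤ 37 → met
5. condition 'offers outdoor seating' does not hold → requirement n/a → met
6. health inspection 637 days ago vs limit 540 → not met
7. pest-control treatment 176 days ago vs limit 180 → met
8. general liability coverage $525,000 < $750,000 → not met
9. food-handler certified staff 1 < 2 → not met
10. allergen-trained staff 1 < 3 → not met
Not met: 7 of 10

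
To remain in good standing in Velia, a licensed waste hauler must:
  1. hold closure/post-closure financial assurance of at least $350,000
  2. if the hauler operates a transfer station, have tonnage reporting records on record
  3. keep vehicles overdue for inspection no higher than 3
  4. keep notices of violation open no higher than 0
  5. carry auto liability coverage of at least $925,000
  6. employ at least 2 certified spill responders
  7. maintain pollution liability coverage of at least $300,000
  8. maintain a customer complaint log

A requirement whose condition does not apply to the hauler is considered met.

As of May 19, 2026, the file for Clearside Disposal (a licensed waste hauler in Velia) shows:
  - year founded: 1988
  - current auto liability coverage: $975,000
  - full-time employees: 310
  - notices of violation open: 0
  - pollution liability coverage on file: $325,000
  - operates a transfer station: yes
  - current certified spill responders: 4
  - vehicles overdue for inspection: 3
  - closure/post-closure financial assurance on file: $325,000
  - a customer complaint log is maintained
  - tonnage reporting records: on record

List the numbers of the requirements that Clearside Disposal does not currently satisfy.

1. closure/post-closure financial assurance $325,000 < $350,000 → not met
2. condition 'operates a transfer station' holds; tonnage reporting records present → met
3. vehicles overdue for inspection 3 ≤ 3 → met
4. notices of violation open 0 ≤ 0 → met
5. auto liability coverage $975,000 ≥ $925,000 → met
6. certified spill responders 4 ≥ 2 → met
7. pollution liability coverage $325,000 ≥ $300,000 → met
8. customer complaint log present → met
Not met: 1

1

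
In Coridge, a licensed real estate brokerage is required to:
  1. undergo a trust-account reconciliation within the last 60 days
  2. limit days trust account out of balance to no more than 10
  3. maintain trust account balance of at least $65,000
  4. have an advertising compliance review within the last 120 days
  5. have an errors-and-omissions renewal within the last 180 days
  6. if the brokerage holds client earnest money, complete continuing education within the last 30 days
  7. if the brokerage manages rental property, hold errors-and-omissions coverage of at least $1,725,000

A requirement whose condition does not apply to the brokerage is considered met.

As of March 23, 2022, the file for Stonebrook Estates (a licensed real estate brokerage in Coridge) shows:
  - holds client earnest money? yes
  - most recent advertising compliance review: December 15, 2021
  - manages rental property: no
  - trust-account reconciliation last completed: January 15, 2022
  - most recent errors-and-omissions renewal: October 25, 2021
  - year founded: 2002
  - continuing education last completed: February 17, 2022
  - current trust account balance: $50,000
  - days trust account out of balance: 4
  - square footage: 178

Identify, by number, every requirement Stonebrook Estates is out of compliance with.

1, 3, 6

1. trust-account reconciliation 67 days ago vs limit 60 → not met
2. days trust account out of balance 4 ≤ 10 → met
3. trust account balance $50,000 < $65,000 → not met
4. advertising compliance review 98 days ago vs limit 120 → met
5. errors-and-omissions renewal 149 days ago vs limit 180 → met
6. condition 'holds client earnest money' holds; continuing education 34 days ago vs limit 30 → not met
7. condition 'manages rental property' does not hold → requirement n/a → met
Not met: 1, 3, 6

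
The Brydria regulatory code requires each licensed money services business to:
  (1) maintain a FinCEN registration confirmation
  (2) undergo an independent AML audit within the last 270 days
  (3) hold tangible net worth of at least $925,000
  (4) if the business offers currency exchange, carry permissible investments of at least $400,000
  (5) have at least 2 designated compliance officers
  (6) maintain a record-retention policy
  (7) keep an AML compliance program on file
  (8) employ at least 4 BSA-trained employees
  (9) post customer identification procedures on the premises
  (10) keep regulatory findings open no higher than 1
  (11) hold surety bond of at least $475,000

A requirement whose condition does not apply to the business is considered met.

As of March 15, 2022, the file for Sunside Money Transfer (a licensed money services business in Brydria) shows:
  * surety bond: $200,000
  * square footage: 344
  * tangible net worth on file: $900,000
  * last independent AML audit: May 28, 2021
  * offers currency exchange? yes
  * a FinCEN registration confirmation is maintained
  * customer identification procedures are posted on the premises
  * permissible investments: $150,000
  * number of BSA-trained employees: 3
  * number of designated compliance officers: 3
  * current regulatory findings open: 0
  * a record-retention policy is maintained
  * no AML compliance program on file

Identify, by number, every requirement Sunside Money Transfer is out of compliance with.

2, 3, 4, 7, 8, 11

1. FinCEN registration confirmation present → met
2. independent AML audit 291 days ago vs limit 270 → not met
3. tangible net worth $900,000 < $925,000 → not met
4. condition 'offers currency exchange' holds; permissible investments $150,000 < $400,000 → not met
5. designated compliance officers 3 ≥ 2 → met
6. record-retention policy present → met
7. AML compliance program absent → not met
8. BSA-trained employees 3 < 4 → not met
9. customer identification procedures present → met
10. regulatory findings open 0 ≤ 1 → met
11. surety bond $200,000 < $475,000 → not met
Not met: 2, 3, 4, 7, 8, 11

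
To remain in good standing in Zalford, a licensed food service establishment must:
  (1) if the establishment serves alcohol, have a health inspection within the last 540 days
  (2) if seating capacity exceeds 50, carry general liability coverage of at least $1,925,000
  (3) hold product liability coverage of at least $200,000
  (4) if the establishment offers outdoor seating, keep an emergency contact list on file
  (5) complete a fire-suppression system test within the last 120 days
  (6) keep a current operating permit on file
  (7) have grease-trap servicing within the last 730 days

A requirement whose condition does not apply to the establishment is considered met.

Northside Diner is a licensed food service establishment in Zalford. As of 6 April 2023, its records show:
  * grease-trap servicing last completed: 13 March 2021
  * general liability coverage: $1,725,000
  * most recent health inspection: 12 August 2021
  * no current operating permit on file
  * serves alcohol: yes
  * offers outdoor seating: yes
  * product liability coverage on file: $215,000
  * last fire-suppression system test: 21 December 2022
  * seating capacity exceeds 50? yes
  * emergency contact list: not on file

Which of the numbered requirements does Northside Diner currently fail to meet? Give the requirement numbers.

1, 2, 4, 6, 7

1. condition 'serves alcohol' holds; health inspection 602 days ago vs limit 540 → not met
2. condition 'seating capacity exceeds 50' holds; general liability coverage $1,725,000 < $1,925,000 → not met
3. product liability coverage $215,000 ≥ $200,000 → met
4. condition 'offers outdoor seating' holds; emergency contact list absent → not met
5. fire-suppression system test 106 days ago vs limit 120 → met
6. current operating permit absent → not met
7. grease-trap servicing 754 days ago vs limit 730 → not met
Not met: 1, 2, 4, 6, 7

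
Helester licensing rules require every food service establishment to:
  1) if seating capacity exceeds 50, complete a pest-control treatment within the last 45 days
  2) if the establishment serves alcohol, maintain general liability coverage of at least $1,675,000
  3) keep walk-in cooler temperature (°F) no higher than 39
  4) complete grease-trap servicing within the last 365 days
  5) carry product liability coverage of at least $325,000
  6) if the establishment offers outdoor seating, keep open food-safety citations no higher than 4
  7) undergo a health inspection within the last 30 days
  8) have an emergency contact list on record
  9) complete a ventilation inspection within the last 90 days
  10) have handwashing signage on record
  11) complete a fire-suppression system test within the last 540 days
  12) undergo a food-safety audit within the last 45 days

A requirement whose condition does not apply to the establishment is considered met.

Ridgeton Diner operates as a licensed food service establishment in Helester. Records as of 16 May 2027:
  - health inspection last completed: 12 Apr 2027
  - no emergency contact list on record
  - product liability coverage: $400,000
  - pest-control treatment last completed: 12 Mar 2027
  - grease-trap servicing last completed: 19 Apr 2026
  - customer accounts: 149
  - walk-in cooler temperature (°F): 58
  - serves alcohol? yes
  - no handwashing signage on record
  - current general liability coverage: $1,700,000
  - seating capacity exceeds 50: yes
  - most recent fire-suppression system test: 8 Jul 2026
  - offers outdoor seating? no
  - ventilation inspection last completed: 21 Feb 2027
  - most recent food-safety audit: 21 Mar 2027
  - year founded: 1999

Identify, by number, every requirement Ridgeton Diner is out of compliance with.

1, 3, 4, 7, 8, 10, 12

1. condition 'seating capacity exceeds 50' holds; pest-control treatment 65 days ago vs limit 45 → not met
2. condition 'serves alcohol' holds; general liability coverage $1,700,000 ≥ $1,675,000 → met
3. walk-in cooler temperature (°F) 58 > 39 → not met
4. grease-trap servicing 392 days ago vs limit 365 → not met
5. product liability coverage $400,000 ≥ $325,000 → met
6. condition 'offers outdoor seating' does not hold → requirement n/a → met
7. health inspection 34 days ago vs limit 30 → not met
8. emergency contact list absent → not met
9. ventilation inspection 84 days ago vs limit 90 → met
10. handwashing signage absent → not met
11. fire-suppression system test 312 days ago vs limit 540 → met
12. food-safety audit 56 days ago vs limit 45 → not met
Not met: 1, 3, 4, 7, 8, 10, 12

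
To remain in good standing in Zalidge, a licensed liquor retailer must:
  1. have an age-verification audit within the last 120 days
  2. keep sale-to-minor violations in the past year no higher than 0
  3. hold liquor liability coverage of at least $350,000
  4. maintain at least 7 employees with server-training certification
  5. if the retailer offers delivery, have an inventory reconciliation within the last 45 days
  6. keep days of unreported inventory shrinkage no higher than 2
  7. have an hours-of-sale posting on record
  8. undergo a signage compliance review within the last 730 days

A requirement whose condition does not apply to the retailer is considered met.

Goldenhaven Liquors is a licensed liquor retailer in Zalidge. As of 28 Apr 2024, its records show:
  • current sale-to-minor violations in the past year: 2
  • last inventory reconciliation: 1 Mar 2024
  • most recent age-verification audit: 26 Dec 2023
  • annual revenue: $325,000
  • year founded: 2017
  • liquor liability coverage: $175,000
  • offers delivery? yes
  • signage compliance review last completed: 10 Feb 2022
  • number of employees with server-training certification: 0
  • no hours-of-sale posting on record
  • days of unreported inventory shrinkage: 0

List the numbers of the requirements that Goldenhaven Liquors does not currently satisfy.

1. age-verification audit 124 days ago vs limit 120 → not met
2. sale-to-minor violations in the past year 2 > 0 → not met
3. liquor liability coverage $175,000 < $350,000 → not met
4. employees with server-training certification 0 < 7 → not met
5. condition 'offers delivery' holds; inventory reconciliation 58 days ago vs limit 45 → not met
6. days of unreported inventory shrinkage 0 ≤ 2 → met
7. hours-of-sale posting absent → not met
8. signage compliance review 808 days ago vs limit 730 → not met
Not met: 1, 2, 3, 4, 5, 7, 8

1, 2, 3, 4, 5, 7, 8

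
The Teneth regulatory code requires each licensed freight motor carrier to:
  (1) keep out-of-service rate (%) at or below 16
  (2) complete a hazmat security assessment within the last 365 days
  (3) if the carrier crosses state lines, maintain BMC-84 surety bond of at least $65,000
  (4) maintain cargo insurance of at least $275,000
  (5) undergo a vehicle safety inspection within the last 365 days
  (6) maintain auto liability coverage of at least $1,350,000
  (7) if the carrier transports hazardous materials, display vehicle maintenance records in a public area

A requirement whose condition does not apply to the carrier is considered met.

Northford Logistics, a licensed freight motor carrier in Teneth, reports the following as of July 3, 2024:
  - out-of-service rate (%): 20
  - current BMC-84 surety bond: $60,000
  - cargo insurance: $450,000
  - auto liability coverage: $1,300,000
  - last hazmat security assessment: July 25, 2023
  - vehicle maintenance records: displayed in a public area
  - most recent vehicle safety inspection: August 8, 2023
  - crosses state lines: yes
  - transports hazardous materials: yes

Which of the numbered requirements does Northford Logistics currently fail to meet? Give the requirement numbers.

1, 3, 6

1. out-of-service rate (%) 20 > 16 → not met
2. hazmat security assessment 344 days ago vs limit 365 → met
3. condition 'crosses state lines' holds; BMC-84 surety bond $60,000 < $65,000 → not met
4. cargo insurance $450,000 ≥ $275,000 → met
5. vehicle safety inspection 330 days ago vs limit 365 → met
6. auto liability coverage $1,300,000 < $1,350,000 → not met
7. condition 'transports hazardous materials' holds; vehicle maintenance records present → met
Not met: 1, 3, 6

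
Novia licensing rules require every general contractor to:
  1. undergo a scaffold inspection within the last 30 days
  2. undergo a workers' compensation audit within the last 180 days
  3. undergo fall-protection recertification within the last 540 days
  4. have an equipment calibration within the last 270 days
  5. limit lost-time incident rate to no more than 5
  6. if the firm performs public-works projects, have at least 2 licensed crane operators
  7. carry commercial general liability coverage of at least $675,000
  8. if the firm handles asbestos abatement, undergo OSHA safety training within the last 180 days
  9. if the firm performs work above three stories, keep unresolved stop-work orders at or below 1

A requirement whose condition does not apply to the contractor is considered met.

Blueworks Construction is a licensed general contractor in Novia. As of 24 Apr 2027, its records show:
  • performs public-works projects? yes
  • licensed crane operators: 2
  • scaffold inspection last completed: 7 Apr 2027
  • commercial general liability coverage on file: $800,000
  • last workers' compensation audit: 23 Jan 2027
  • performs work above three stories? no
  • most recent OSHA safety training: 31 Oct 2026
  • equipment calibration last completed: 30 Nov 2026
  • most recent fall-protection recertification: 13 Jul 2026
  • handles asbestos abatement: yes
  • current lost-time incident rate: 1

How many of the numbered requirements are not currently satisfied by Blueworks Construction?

1. scaffold inspection 17 days ago vs limit 30 → met
2. workers' compensation audit 91 days ago vs limit 180 → met
3. fall-protection recertification 285 days ago vs limit 540 → met
4. equipment calibration 145 days ago vs limit 270 → met
5. lost-time incident rate 1 ≤ 5 → met
6. condition 'performs public-works projects' holds; licensed crane operators 2 ≥ 2 → met
7. commercial general liability coverage $800,000 ≥ $675,000 → met
8. condition 'handles asbestos abatement' holds; OSHA safety training 175 days ago vs limit 180 → met
9. condition 'performs work above three stories' does not hold → requirement n/a → met
Not met: 0 of 9

0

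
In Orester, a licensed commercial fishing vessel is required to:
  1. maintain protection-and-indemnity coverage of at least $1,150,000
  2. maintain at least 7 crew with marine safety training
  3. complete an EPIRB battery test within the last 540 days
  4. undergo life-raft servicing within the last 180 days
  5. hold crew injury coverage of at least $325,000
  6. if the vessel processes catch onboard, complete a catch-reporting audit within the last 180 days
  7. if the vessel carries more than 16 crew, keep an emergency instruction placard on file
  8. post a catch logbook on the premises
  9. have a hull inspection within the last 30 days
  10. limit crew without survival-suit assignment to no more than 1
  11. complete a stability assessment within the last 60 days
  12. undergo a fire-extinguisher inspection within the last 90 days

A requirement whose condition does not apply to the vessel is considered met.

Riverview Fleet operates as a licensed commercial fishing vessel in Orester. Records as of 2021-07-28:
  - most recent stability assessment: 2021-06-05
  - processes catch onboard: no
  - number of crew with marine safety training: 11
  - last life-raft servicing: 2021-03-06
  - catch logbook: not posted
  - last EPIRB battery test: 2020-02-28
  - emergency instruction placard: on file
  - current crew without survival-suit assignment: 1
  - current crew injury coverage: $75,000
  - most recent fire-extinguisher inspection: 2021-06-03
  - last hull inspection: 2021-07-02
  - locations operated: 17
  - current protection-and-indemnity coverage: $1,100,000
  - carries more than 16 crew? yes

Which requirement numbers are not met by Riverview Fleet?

1, 5, 8

1. protection-and-indemnity coverage $1,100,000 < $1,150,000 → not met
2. crew with marine safety training 11 ≥ 7 → met
3. EPIRB battery test 516 days ago vs limit 540 → met
4. life-raft servicing 144 days ago vs limit 180 → met
5. crew injury coverage $75,000 < $325,000 → not met
6. condition 'processes catch onboard' does not hold → requirement n/a → met
7. condition 'carries more than 16 crew' holds; emergency instruction placard present → met
8. catch logbook absent → not met
9. hull inspection 26 days ago vs limit 30 → met
10. crew without survival-suit assignment 1 ≤ 1 → met
11. stability assessment 53 days ago vs limit 60 → met
12. fire-extinguisher inspection 55 days ago vs limit 90 → met
Not met: 1, 5, 8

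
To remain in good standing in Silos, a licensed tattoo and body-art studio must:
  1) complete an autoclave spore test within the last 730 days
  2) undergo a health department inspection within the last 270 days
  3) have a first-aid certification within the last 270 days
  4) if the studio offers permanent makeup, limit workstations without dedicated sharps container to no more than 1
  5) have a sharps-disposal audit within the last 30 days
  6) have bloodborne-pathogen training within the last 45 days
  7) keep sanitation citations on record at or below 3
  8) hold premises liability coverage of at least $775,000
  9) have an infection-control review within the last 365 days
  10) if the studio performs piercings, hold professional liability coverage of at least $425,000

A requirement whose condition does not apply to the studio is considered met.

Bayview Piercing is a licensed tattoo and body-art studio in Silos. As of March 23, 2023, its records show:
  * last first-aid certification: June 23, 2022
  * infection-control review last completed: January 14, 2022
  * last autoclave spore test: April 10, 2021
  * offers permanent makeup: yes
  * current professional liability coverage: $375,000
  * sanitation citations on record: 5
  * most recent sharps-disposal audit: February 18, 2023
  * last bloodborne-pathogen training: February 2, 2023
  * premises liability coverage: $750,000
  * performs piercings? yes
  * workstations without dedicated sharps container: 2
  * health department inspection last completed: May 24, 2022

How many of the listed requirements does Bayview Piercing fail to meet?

1. autoclave spore test 712 days ago vs limit 730 → met
2. health department inspection 303 days ago vs limit 270 → not met
3. first-aid certification 273 days ago vs limit 270 → not met
4. condition 'offers permanent makeup' holds; workstations without dedicated sharps container 2 > 1 → not met
5. sharps-disposal audit 33 days ago vs limit 30 → not met
6. bloodborne-pathogen training 49 days ago vs limit 45 → not met
7. sanitation citations on record 5 > 3 → not met
8. premises liability coverage $750,000 < $775,000 → not met
9. infection-control review 433 days ago vs limit 365 → not met
10. condition 'performs piercings' holds; professional liability coverage $375,000 < $425,000 → not met
Not met: 9 of 10

9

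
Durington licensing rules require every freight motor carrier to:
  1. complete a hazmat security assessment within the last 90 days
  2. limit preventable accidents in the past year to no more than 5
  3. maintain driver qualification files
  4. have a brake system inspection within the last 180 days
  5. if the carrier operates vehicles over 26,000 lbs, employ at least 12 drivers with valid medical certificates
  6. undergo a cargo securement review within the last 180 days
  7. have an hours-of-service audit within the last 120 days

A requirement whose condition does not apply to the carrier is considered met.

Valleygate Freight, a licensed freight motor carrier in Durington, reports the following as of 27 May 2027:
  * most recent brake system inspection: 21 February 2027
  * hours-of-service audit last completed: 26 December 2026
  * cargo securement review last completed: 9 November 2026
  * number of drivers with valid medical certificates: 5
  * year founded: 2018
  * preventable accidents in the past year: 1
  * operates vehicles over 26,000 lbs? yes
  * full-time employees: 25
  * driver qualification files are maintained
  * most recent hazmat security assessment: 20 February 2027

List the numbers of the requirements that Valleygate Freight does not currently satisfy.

1, 5, 6, 7

1. hazmat security assessment 96 days ago vs limit 90 → not met
2. preventable accidents in the past year 1 ≤ 5 → met
3. driver qualification files present → met
4. brake system inspection 95 days ago vs limit 180 → met
5. condition 'operates vehicles over 26,000 lbs' holds; drivers with valid medical certificates 5 < 12 → not met
6. cargo securement review 199 days ago vs limit 180 → not met
7. hours-of-service audit 152 days ago vs limit 120 → not met
Not met: 1, 5, 6, 7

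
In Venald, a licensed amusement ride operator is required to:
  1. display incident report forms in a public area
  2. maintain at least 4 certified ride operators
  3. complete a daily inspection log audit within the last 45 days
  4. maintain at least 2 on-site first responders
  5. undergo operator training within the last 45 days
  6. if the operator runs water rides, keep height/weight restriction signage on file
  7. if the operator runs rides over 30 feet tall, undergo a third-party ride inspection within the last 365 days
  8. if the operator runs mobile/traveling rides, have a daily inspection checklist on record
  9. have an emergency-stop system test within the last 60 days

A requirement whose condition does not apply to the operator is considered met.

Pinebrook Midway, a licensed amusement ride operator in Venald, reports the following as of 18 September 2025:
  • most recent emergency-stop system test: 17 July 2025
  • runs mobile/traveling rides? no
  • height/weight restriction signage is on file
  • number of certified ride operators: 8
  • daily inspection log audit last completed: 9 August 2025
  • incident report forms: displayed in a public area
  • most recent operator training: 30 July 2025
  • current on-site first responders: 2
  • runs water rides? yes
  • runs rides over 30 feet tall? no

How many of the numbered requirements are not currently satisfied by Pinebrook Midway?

2

1. incident report forms present → met
2. certified ride operators 8 ≥ 4 → met
3. daily inspection log audit 40 days ago vs limit 45 → met
4. on-site first responders 2 ≥ 2 → met
5. operator training 50 days ago vs limit 45 → not met
6. condition 'runs water rides' holds; height/weight restriction signage present → met
7. condition 'runs rides over 30 feet tall' does not hold → requirement n/a → met
8. condition 'runs mobile/traveling rides' does not hold → requirement n/a → met
9. emergency-stop system test 63 days ago vs limit 60 → not met
Not met: 2 of 9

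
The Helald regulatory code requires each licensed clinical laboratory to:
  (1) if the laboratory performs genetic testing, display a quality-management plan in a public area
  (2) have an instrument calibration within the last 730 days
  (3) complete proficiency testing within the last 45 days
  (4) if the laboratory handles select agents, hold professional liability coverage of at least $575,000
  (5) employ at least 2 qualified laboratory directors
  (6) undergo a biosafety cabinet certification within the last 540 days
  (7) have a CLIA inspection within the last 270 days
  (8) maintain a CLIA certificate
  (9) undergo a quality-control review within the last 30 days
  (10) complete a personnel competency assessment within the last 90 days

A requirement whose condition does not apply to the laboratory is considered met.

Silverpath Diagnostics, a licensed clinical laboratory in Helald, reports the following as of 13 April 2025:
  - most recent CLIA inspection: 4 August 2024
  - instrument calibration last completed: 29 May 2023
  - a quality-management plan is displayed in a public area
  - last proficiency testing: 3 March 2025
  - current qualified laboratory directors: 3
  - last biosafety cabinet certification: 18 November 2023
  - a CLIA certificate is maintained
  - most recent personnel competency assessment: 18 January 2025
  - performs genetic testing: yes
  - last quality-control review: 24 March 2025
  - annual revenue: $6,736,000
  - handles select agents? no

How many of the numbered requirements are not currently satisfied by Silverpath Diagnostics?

1. condition 'performs genetic testing' holds; quality-management plan present → met
2. instrument calibration 685 days ago vs limit 730 → met
3. proficiency testing 41 days ago vs limit 45 → met
4. condition 'handles select agents' does not hold → requirement n/a → met
5. qualified laboratory directors 3 ≥ 2 → met
6. biosafety cabinet certification 512 days ago vs limit 540 → met
7. CLIA inspection 252 days ago vs limit 270 → met
8. CLIA certificate present → met
9. quality-control review 20 days ago vs limit 30 → met
10. personnel competency assessment 85 days ago vs limit 90 → met
Not met: 0 of 10

0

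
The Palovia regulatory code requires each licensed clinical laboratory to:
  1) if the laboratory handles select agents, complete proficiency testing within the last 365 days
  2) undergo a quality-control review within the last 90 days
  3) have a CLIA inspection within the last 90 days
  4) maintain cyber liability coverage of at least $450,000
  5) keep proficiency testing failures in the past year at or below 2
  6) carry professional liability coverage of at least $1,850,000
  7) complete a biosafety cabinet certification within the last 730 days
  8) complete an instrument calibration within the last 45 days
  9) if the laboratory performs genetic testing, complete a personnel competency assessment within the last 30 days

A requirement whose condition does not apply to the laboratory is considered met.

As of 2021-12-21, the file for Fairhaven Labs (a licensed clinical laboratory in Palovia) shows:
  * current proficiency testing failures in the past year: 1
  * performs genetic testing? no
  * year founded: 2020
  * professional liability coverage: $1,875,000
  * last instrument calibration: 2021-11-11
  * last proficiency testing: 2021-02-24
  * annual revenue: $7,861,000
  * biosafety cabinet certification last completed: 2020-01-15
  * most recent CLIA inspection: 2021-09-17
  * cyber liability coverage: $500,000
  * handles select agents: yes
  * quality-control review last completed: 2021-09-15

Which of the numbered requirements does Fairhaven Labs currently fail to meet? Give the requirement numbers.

1. condition 'handles select agents' holds; proficiency testing 300 days ago vs limit 365 → met
2. quality-control review 97 days ago vs limit 90 → not met
3. CLIA inspection 95 days ago vs limit 90 → not met
4. cyber liability coverage $500,000 ≥ $450,000 → met
5. proficiency testing failures in the past year 1 ≤ 2 → met
6. professional liability coverage $1,875,000 ≥ $1,850,000 → met
7. biosafety cabinet certification 706 days ago vs limit 730 → met
8. instrument calibration 40 days ago vs limit 45 → met
9. condition 'performs genetic testing' does not hold → requirement n/a → met
Not met: 2, 3

2, 3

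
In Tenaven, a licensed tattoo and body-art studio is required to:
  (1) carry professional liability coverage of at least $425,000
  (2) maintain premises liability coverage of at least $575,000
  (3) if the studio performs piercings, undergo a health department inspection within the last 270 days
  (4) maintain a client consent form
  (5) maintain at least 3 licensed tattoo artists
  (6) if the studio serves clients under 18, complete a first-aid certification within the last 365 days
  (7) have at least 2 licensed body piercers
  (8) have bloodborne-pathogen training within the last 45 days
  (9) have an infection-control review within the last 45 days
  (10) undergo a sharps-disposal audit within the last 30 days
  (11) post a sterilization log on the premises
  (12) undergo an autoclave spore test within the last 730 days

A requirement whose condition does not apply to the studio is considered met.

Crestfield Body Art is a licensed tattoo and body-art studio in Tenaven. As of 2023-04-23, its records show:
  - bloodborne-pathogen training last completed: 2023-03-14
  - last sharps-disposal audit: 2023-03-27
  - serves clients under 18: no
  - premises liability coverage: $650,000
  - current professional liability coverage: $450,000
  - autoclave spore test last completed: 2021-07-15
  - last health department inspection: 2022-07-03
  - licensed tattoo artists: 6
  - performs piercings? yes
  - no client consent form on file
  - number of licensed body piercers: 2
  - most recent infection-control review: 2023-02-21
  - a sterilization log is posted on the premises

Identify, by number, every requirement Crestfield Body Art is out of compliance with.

1. professional liability coverage $450,000 ≥ $425,000 → met
2. premises liability coverage $650,000 ≥ $575,000 → met
3. condition 'performs piercings' holds; health department inspection 294 days ago vs limit 270 → not met
4. client consent form absent → not met
5. licensed tattoo artists 6 ≥ 3 → met
6. condition 'serves clients under 18' does not hold → requirement n/a → met
7. licensed body piercers 2 ≥ 2 → met
8. bloodborne-pathogen training 40 days ago vs limit 45 → met
9. infection-control review 61 days ago vs limit 45 → not met
10. sharps-disposal audit 27 days ago vs limit 30 → met
11. sterilization log present → met
12. autoclave spore test 647 days ago vs limit 730 → met
Not met: 3, 4, 9

3, 4, 9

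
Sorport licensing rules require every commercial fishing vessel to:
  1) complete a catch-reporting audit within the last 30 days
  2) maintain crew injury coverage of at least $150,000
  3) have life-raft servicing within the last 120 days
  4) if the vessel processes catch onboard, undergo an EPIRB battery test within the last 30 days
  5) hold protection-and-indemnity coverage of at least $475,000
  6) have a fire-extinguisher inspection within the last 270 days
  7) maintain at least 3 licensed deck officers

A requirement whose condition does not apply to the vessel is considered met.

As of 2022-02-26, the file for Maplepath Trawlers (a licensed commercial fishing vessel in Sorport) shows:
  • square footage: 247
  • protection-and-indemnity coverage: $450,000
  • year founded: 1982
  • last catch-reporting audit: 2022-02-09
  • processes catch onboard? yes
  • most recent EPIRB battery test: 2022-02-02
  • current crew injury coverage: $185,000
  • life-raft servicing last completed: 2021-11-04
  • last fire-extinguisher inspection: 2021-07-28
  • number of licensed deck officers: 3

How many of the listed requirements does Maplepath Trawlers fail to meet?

1

1. catch-reporting audit 17 days ago vs limit 30 → met
2. crew injury coverage $185,000 ≥ $150,000 → met
3. life-raft servicing 114 days ago vs limit 120 → met
4. condition 'processes catch onboard' holds; EPIRB battery test 24 days ago vs limit 30 → met
5. protection-and-indemnity coverage $450,000 < $475,000 → not met
6. fire-extinguisher inspection 213 days ago vs limit 270 → met
7. licensed deck officers 3 ≥ 3 → met
Not met: 1 of 7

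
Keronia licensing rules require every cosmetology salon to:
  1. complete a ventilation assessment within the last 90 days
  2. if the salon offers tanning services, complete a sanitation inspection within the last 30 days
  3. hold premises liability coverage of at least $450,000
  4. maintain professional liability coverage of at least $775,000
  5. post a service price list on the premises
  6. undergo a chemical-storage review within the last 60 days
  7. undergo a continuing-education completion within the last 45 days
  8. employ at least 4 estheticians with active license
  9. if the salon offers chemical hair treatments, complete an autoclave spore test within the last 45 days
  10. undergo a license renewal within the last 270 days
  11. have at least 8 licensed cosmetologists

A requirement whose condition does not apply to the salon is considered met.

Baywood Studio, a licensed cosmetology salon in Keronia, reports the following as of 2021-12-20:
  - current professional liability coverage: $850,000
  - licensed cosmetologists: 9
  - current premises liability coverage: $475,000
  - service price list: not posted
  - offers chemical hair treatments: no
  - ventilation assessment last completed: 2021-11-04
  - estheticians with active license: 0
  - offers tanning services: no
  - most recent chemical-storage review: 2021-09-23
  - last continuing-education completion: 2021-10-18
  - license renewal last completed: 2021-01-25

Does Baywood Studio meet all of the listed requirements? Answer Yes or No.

No

1. ventilation assessment 46 days ago vs limit 90 → met
2. condition 'offers tanning services' does not hold → requirement n/a → met
3. premises liability coverage $475,000 ≥ $450,000 → met
4. professional liability coverage $850,000 ≥ $775,000 → met
5. service price list absent → not met
6. chemical-storage review 88 days ago vs limit 60 → not met
7. continuing-education completion 63 days ago vs limit 45 → not met
8. estheticians with active license 0 < 4 → not met
9. condition 'offers chemical hair treatments' does not hold → requirement n/a → met
10. license renewal 329 days ago vs limit 270 → not met
11. licensed cosmetologists 9 ≥ 8 → met
Not met: 5, 6, 7, 8, 10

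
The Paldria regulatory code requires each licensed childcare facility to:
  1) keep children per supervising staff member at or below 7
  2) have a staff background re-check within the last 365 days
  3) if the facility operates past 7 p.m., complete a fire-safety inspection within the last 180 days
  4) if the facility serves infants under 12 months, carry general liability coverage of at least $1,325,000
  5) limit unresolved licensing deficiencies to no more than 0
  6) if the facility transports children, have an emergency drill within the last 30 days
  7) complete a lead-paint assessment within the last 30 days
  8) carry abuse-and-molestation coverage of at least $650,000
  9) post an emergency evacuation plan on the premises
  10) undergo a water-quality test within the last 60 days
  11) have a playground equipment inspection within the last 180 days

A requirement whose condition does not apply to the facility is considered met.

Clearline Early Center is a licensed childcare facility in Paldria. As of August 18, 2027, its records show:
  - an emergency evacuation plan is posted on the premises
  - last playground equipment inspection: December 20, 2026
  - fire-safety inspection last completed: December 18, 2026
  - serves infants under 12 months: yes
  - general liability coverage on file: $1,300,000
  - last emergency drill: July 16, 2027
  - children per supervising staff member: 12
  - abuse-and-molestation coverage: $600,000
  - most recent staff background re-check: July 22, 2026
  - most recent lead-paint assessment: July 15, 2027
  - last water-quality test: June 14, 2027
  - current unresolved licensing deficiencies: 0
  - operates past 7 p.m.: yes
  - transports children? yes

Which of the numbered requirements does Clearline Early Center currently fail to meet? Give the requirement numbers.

1. children per supervising staff member 12 > 7 → not met
2. staff background re-check 392 days ago vs limit 365 → not met
3. condition 'operates past 7 p.m.' holds; fire-safety inspection 243 days ago vs limit 180 → not met
4. condition 'serves infants under 12 months' holds; general liability coverage $1,300,000 < $1,325,000 → not met
5. unresolved licensing deficiencies 0 ≤ 0 → met
6. condition 'transports children' holds; emergency drill 33 days ago vs limit 30 → not met
7. lead-paint assessment 34 days ago vs limit 30 → not met
8. abuse-and-molestation coverage $600,000 < $650,000 → not met
9. emergency evacuation plan present → met
10. water-quality test 65 days ago vs limit 60 → not met
11. playground equipment inspection 241 days ago vs limit 180 → not met
Not met: 1, 2, 3, 4, 6, 7, 8, 10, 11

1, 2, 3, 4, 6, 7, 8, 10, 11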